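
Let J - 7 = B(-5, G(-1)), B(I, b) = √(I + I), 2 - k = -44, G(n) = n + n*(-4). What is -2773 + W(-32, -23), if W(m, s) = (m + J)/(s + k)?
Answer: -63804/23 + I*√10/23 ≈ -2774.1 + 0.13749*I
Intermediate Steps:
G(n) = -3*n (G(n) = n - 4*n = -3*n)
k = 46 (k = 2 - 1*(-44) = 2 + 44 = 46)
B(I, b) = √2*√I (B(I, b) = √(2*I) = √2*√I)
J = 7 + I*√10 (J = 7 + √2*√(-5) = 7 + √2*(I*√5) = 7 + I*√10 ≈ 7.0 + 3.1623*I)
W(m, s) = (7 + m + I*√10)/(46 + s) (W(m, s) = (m + (7 + I*√10))/(s + 46) = (7 + m + I*√10)/(46 + s))
-2773 + W(-32, -23) = -2773 + (7 - 32 + I*√10)/(46 - 23) = -2773 + (-25 + I*√10)/23 = -2773 + (-25/23 + I*√10/23) = -63804/23 + I*√10/23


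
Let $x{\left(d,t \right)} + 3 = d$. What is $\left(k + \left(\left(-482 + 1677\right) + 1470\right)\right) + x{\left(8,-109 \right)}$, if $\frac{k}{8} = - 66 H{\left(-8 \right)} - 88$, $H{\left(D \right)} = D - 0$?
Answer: $6190$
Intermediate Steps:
$H{\left(D \right)} = D$ ($H{\left(D \right)} = D + 0 = D$)
$x{\left(d,t \right)} = -3 + d$
$k = 3520$ ($k = 8 \left(\left(-66\right) \left(-8\right) - 88\right) = 8 \left(528 - 88\right) = 8 \cdot 440 = 3520$)
$\left(k + \left(\left(-482 + 1677\right) + 1470\right)\right) + x{\left(8,-109 \right)} = \left(3520 + \left(\left(-482 + 1677\right) + 1470\right)\right) + \left(-3 + 8\right) = \left(3520 + \left(1195 + 1470\right)\right) + 5 = \left(3520 + 2665\right) + 5 = 6185 + 5 = 6190$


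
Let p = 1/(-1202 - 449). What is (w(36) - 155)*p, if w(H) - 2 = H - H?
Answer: 153/1651 ≈ 0.092671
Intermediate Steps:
w(H) = 2 (w(H) = 2 + (H - H) = 2 + 0 = 2)
p = -1/1651 (p = 1/(-1651) = -1/1651 ≈ -0.00060569)
(w(36) - 155)*p = (2 - 155)*(-1/1651) = -153*(-1/1651) = 153/1651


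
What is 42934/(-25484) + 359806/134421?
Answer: 1699032445/1712792382 ≈ 0.99197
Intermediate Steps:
42934/(-25484) + 359806/134421 = 42934*(-1/25484) + 359806*(1/134421) = -21467/12742 + 359806/134421 = 1699032445/1712792382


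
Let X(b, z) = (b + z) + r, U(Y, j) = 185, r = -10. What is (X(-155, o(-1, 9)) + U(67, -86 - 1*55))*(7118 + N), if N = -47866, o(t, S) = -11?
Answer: -366732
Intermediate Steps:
X(b, z) = -10 + b + z (X(b, z) = (b + z) - 10 = -10 + b + z)
(X(-155, o(-1, 9)) + U(67, -86 - 1*55))*(7118 + N) = ((-10 - 155 - 11) + 185)*(7118 - 47866) = (-176 + 185)*(-40748) = 9*(-40748) = -366732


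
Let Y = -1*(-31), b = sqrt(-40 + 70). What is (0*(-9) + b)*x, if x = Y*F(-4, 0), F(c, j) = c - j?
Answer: -124*sqrt(30) ≈ -679.18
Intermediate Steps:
b = sqrt(30) ≈ 5.4772
Y = 31
x = -124 (x = 31*(-4 - 1*0) = 31*(-4 + 0) = 31*(-4) = -124)
(0*(-9) + b)*x = (0*(-9) + sqrt(30))*(-124) = (0 + sqrt(30))*(-124) = sqrt(30)*(-124) = -124*sqrt(30)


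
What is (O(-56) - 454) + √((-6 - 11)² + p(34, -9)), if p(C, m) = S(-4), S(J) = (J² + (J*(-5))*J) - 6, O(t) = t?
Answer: -510 + √219 ≈ -495.20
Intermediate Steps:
S(J) = -6 - 4*J² (S(J) = (J² + (-5*J)*J) - 6 = (J² - 5*J²) - 6 = -4*J² - 6 = -6 - 4*J²)
p(C, m) = -70 (p(C, m) = -6 - 4*(-4)² = -6 - 4*16 = -6 - 64 = -70)
(O(-56) - 454) + √((-6 - 11)² + p(34, -9)) = (-56 - 454) + √((-6 - 11)² - 70) = -510 + √((-17)² - 70) = -510 + √(289 - 70) = -510 + √219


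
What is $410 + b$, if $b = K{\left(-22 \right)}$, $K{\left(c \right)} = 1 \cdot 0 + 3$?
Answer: $413$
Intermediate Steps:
$K{\left(c \right)} = 3$ ($K{\left(c \right)} = 0 + 3 = 3$)
$b = 3$
$410 + b = 410 + 3 = 413$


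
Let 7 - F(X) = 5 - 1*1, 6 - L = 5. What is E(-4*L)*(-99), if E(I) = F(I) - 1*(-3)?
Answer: -594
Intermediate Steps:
L = 1 (L = 6 - 1*5 = 6 - 5 = 1)
F(X) = 3 (F(X) = 7 - (5 - 1*1) = 7 - (5 - 1) = 7 - 1*4 = 7 - 4 = 3)
E(I) = 6 (E(I) = 3 - 1*(-3) = 3 + 3 = 6)
E(-4*L)*(-99) = 6*(-99) = -594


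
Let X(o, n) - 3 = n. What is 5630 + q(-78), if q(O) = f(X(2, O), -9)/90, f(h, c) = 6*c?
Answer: 28147/5 ≈ 5629.4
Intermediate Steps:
X(o, n) = 3 + n
q(O) = -3/5 (q(O) = (6*(-9))/90 = -54*1/90 = -3/5)
5630 + q(-78) = 5630 - 3/5 = 28147/5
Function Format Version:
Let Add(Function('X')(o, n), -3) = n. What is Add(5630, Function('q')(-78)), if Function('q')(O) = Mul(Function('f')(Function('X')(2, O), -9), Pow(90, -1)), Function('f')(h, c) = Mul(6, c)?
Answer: Rational(28147, 5) ≈ 5629.4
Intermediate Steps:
Function('X')(o, n) = Add(3, n)
Function('q')(O) = Rational(-3, 5) (Function('q')(O) = Mul(Mul(6, -9), Pow(90, -1)) = Mul(-54, Rational(1, 90)) = Rational(-3, 5))
Add(5630, Function('q')(-78)) = Add(5630, Rational(-3, 5)) = Rational(28147, 5)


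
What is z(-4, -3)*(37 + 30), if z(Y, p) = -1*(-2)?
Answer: 134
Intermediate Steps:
z(Y, p) = 2
z(-4, -3)*(37 + 30) = 2*(37 + 30) = 2*67 = 134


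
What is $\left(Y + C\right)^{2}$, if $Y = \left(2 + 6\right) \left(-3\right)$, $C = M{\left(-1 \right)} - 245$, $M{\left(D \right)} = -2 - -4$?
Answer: $71289$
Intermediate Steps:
$M{\left(D \right)} = 2$ ($M{\left(D \right)} = -2 + 4 = 2$)
$C = -243$ ($C = 2 - 245 = -243$)
$Y = -24$ ($Y = 8 \left(-3\right) = -24$)
$\left(Y + C\right)^{2} = \left(-24 - 243\right)^{2} = \left(-267\right)^{2} = 71289$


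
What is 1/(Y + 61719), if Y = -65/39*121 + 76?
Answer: 3/184780 ≈ 1.6236e-5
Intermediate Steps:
Y = -377/3 (Y = -65*1/39*121 + 76 = -5/3*121 + 76 = -605/3 + 76 = -377/3 ≈ -125.67)
1/(Y + 61719) = 1/(-377/3 + 61719) = 1/(184780/3) = 3/184780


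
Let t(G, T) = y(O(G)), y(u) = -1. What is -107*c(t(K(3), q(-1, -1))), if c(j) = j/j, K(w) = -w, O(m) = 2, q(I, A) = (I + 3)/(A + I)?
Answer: -107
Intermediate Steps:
q(I, A) = (3 + I)/(A + I)
t(G, T) = -1
c(j) = 1
-107*c(t(K(3), q(-1, -1))) = -107*1 = -107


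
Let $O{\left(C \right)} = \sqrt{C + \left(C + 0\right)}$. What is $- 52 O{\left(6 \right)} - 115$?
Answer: $-115 - 104 \sqrt{3} \approx -295.13$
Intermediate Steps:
$O{\left(C \right)} = \sqrt{2} \sqrt{C}$ ($O{\left(C \right)} = \sqrt{C + C} = \sqrt{2 C} = \sqrt{2} \sqrt{C}$)
$- 52 O{\left(6 \right)} - 115 = - 52 \sqrt{2} \sqrt{6} - 115 = - 52 \cdot 2 \sqrt{3} - 115 = - 104 \sqrt{3} - 115 = -115 - 104 \sqrt{3}$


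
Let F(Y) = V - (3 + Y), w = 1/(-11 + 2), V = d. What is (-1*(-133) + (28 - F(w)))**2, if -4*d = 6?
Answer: 8862529/324 ≈ 27354.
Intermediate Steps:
d = -3/2 (d = -1/4*6 = -3/2 ≈ -1.5000)
V = -3/2 ≈ -1.5000
w = -1/9 (w = 1/(-9) = -1/9 ≈ -0.11111)
F(Y) = -9/2 - Y (F(Y) = -3/2 - (3 + Y) = -3/2 + (-3 - Y) = -9/2 - Y)
(-1*(-133) + (28 - F(w)))**2 = (-1*(-133) + (28 - (-9/2 - 1*(-1/9))))**2 = (133 + (28 - (-9/2 + 1/9)))**2 = (133 + (28 - 1*(-79/18)))**2 = (133 + (28 + 79/18))**2 = (133 + 583/18)**2 = (2977/18)**2 = 8862529/324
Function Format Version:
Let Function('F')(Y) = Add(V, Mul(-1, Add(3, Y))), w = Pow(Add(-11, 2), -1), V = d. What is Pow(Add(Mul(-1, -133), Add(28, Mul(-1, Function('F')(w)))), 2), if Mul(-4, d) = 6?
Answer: Rational(8862529, 324) ≈ 27354.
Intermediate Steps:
d = Rational(-3, 2) (d = Mul(Rational(-1, 4), 6) = Rational(-3, 2) ≈ -1.5000)
V = Rational(-3, 2) ≈ -1.5000
w = Rational(-1, 9) (w = Pow(-9, -1) = Rational(-1, 9) ≈ -0.11111)
Function('F')(Y) = Add(Rational(-9, 2), Mul(-1, Y)) (Function('F')(Y) = Add(Rational(-3, 2), Mul(-1, Add(3, Y))) = Add(Rational(-3, 2), Add(-3, Mul(-1, Y))) = Add(Rational(-9, 2), Mul(-1, Y)))
Pow(Add(Mul(-1, -133), Add(28, Mul(-1, Function('F')(w)))), 2) = Pow(Add(Mul(-1, -133), Add(28, Mul(-1, Add(Rational(-9, 2), Mul(-1, Rational(-1, 9)))))), 2) = Pow(Add(133, Add(28, Mul(-1, Add(Rational(-9, 2), Rational(1, 9))))), 2) = Pow(Add(133, Add(28, Mul(-1, Rational(-79, 18)))), 2) = Pow(Add(133, Add(28, Rational(79, 18))), 2) = Pow(Add(133, Rational(583, 18)), 2) = Pow(Rational(2977, 18), 2) = Rational(8862529, 324)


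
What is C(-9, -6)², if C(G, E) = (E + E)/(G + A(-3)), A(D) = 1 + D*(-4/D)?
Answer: 1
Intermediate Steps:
A(D) = -3 (A(D) = 1 - 4 = -3)
C(G, E) = 2*E/(-3 + G) (C(G, E) = (E + E)/(G - 3) = (2*E)/(-3 + G) = 2*E/(-3 + G))
C(-9, -6)² = (2*(-6)/(-3 - 9))² = (2*(-6)/(-12))² = (2*(-6)*(-1/12))² = 1² = 1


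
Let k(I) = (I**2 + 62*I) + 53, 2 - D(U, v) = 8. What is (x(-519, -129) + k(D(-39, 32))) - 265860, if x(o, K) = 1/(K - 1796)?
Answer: -512325276/1925 ≈ -2.6614e+5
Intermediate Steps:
x(o, K) = 1/(-1796 + K)
D(U, v) = -6 (D(U, v) = 2 - 1*8 = 2 - 8 = -6)
k(I) = 53 + I**2 + 62*I
(x(-519, -129) + k(D(-39, 32))) - 265860 = (1/(-1796 - 129) + (53 + (-6)**2 + 62*(-6))) - 265860 = (1/(-1925) + (53 + 36 - 372)) - 265860 = (-1/1925 - 283) - 265860 = -544776/1925 - 265860 = -512325276/1925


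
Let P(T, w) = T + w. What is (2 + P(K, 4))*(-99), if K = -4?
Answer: -198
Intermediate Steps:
(2 + P(K, 4))*(-99) = (2 + (-4 + 4))*(-99) = (2 + 0)*(-99) = 2*(-99) = -198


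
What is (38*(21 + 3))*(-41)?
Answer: -37392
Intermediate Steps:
(38*(21 + 3))*(-41) = (38*24)*(-41) = 912*(-41) = -37392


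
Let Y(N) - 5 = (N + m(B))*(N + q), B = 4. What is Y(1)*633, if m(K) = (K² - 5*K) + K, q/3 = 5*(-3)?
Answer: -24687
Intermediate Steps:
q = -45 (q = 3*(5*(-3)) = 3*(-15) = -45)
m(K) = K² - 4*K
Y(N) = 5 + N*(-45 + N) (Y(N) = 5 + (N + 4*(-4 + 4))*(N - 45) = 5 + (N + 4*0)*(-45 + N) = 5 + (N + 0)*(-45 + N) = 5 + N*(-45 + N))
Y(1)*633 = (5 + 1² - 45*1)*633 = (5 + 1 - 45)*633 = -39*633 = -24687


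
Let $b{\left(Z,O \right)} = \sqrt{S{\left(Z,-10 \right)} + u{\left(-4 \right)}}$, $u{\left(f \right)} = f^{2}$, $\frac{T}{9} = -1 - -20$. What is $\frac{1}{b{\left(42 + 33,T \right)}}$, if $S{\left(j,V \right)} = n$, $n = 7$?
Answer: $\frac{\sqrt{23}}{23} \approx 0.20851$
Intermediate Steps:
$S{\left(j,V \right)} = 7$
$T = 171$ ($T = 9 \left(-1 - -20\right) = 9 \left(-1 + 20\right) = 9 \cdot 19 = 171$)
$b{\left(Z,O \right)} = \sqrt{23}$ ($b{\left(Z,O \right)} = \sqrt{7 + \left(-4\right)^{2}} = \sqrt{7 + 16} = \sqrt{23}$)
$\frac{1}{b{\left(42 + 33,T \right)}} = \frac{1}{\sqrt{23}} = \frac{\sqrt{23}}{23}$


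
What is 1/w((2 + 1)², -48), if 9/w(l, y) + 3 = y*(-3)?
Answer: 47/3 ≈ 15.667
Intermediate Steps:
w(l, y) = 9/(-3 - 3*y) (w(l, y) = 9/(-3 + y*(-3)) = 9/(-3 - 3*y))
1/w((2 + 1)², -48) = 1/(-3/(1 - 48)) = 1/(-3/(-47)) = 1/(-3*(-1/47)) = 1/(3/47) = 47/3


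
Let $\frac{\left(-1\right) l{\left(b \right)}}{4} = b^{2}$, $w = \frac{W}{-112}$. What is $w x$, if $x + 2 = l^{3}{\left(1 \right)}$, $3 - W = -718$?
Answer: $\frac{3399}{8} \approx 424.88$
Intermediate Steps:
$W = 721$ ($W = 3 - -718 = 3 + 718 = 721$)
$w = - \frac{103}{16}$ ($w = \frac{721}{-112} = 721 \left(- \frac{1}{112}\right) = - \frac{103}{16} \approx -6.4375$)
$l{\left(b \right)} = - 4 b^{2}$
$x = -66$ ($x = -2 + \left(- 4 \cdot 1^{2}\right)^{3} = -2 + \left(\left(-4\right) 1\right)^{3} = -2 + \left(-4\right)^{3} = -2 - 64 = -66$)
$w x = \left(- \frac{103}{16}\right) \left(-66\right) = \frac{3399}{8}$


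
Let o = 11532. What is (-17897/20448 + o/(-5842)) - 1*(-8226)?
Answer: 491157349103/59728608 ≈ 8223.2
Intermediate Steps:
(-17897/20448 + o/(-5842)) - 1*(-8226) = (-17897/20448 + 11532/(-5842)) - 1*(-8226) = (-17897*1/20448 + 11532*(-1/5842)) + 8226 = (-17897/20448 - 5766/2921) + 8226 = -170180305/59728608 + 8226 = 491157349103/59728608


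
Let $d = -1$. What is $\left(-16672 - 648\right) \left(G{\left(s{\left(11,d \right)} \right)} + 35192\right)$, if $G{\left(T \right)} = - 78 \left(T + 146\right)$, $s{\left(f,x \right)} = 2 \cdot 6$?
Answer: $-396073760$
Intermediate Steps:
$s{\left(f,x \right)} = 12$
$G{\left(T \right)} = -11388 - 78 T$ ($G{\left(T \right)} = - 78 \left(146 + T\right) = -11388 - 78 T$)
$\left(-16672 - 648\right) \left(G{\left(s{\left(11,d \right)} \right)} + 35192\right) = \left(-16672 - 648\right) \left(\left(-11388 - 936\right) + 35192\right) = - 17320 \left(\left(-11388 - 936\right) + 35192\right) = - 17320 \left(-12324 + 35192\right) = \left(-17320\right) 22868 = -396073760$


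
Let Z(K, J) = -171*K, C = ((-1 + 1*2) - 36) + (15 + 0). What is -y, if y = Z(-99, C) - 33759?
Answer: 16830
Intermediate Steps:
C = -20 (C = ((-1 + 2) - 36) + 15 = (1 - 36) + 15 = -35 + 15 = -20)
y = -16830 (y = -171*(-99) - 33759 = 16929 - 33759 = -16830)
-y = -1*(-16830) = 16830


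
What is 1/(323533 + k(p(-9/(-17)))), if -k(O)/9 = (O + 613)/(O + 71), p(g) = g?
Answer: 608/196661129 ≈ 3.0916e-6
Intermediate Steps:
k(O) = -9*(613 + O)/(71 + O) (k(O) = -9*(O + 613)/(O + 71) = -9*(613 + O)/(71 + O))
1/(323533 + k(p(-9/(-17)))) = 1/(323533 + 9*(-613 - (-9)/(-17))/(71 - 9/(-17))) = 1/(323533 + 9*(-613 - (-9)*(-1)/17)/(71 - 9*(-1/17))) = 1/(323533 + 9*(-613 - 1*9/17)/(71 + 9/17)) = 1/(323533 + 9*(-613 - 9/17)/(1216/17)) = 1/(323533 + 9*(17/1216)*(-10430/17)) = 1/(323533 - 46935/608) = 1/(196661129/608) = 608/196661129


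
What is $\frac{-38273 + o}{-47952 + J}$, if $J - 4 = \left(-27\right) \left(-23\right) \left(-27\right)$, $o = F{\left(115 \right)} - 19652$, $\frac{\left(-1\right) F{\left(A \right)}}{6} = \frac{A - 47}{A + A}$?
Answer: $\frac{6661579}{7442225} \approx 0.89511$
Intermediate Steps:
$F{\left(A \right)} = - \frac{3 \left(-47 + A\right)}{A}$ ($F{\left(A \right)} = - 6 \frac{A - 47}{A + A} = - 6 \frac{-47 + A}{2 A} = - \frac{3 \left(-47 + A\right)}{A}$)
$o = - \frac{2260184}{115}$ ($o = \left(-3 + \frac{141}{115}\right) - 19652 = - \frac{204}{115} - 19652 = - \frac{2260184}{115} \approx -19654.0$)
$J = -16763$ ($J = 4 + \left(-27\right) \left(-23\right) \left(-27\right) = 4 + 621 \left(-27\right) = 4 - 16767 = -16763$)
$\frac{-38273 + o}{-47952 + J} = \frac{-38273 - \frac{2260184}{115}}{-47952 - 16763} = - \frac{6661579}{115 \left(-64715\right)} = \left(- \frac{6661579}{115}\right) \left(- \frac{1}{64715}\right) = \frac{6661579}{7442225}$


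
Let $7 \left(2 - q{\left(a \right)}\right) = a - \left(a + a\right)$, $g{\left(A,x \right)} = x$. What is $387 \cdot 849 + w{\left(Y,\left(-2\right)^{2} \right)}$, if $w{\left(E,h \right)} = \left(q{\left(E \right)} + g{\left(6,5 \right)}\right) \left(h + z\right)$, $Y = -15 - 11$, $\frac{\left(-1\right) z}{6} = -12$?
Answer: $\frac{2301689}{7} \approx 3.2881 \cdot 10^{5}$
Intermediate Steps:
$z = 72$ ($z = \left(-6\right) \left(-12\right) = 72$)
$Y = -26$
$q{\left(a \right)} = 2 + \frac{a}{7}$ ($q{\left(a \right)} = 2 - \frac{a - \left(a + a\right)}{7} = 2 - \frac{a - 2 a}{7} = 2 - \frac{\left(-1\right) a}{7} = 2 + \frac{a}{7}$)
$w{\left(E,h \right)} = \left(7 + \frac{E}{7}\right) \left(72 + h\right)$ ($w{\left(E,h \right)} = \left(\left(2 + \frac{E}{7}\right) + 5\right) \left(h + 72\right) = \left(7 + \frac{E}{7}\right) \left(72 + h\right)$)
$387 \cdot 849 + w{\left(Y,\left(-2\right)^{2} \right)} = 387 \cdot 849 + \left(504 + 7 \left(-2\right)^{2} + \frac{72}{7} \left(-26\right) + \frac{1}{7} \left(-26\right) \left(-2\right)^{2}\right) = 328563 + \left(504 + 7 \cdot 4 - \frac{1872}{7} + \frac{1}{7} \left(-26\right) 4\right) = 328563 + \left(504 + 28 - \frac{1872}{7} - \frac{104}{7}\right) = 328563 + \frac{1748}{7} = \frac{2301689}{7}$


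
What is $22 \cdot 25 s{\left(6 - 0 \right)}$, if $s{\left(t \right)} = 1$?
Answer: $550$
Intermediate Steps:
$22 \cdot 25 s{\left(6 - 0 \right)} = 22 \cdot 25 \cdot 1 = 550 \cdot 1 = 550$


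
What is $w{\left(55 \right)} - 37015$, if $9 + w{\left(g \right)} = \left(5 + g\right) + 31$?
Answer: $-36933$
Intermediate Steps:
$w{\left(g \right)} = 27 + g$ ($w{\left(g \right)} = -9 + \left(\left(5 + g\right) + 31\right) = -9 + \left(36 + g\right) = 27 + g$)
$w{\left(55 \right)} - 37015 = \left(27 + 55\right) - 37015 = 82 - 37015 = -36933$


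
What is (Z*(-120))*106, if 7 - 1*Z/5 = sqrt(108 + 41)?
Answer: -445200 + 63600*sqrt(149) ≈ 3.3114e+5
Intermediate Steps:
Z = 35 - 5*sqrt(149) (Z = 35 - 5*sqrt(108 + 41) = 35 - 5*sqrt(149) ≈ -26.033)
(Z*(-120))*106 = ((35 - 5*sqrt(149))*(-120))*106 = (-4200 + 600*sqrt(149))*106 = -445200 + 63600*sqrt(149)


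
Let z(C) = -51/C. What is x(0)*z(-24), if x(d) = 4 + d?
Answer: 17/2 ≈ 8.5000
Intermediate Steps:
x(0)*z(-24) = (4 + 0)*(-51/(-24)) = 4*(-51*(-1/24)) = 4*(17/8) = 17/2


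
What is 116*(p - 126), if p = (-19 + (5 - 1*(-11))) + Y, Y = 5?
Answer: -14384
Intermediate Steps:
p = 2 (p = (-19 + (5 - 1*(-11))) + 5 = (-19 + (5 + 11)) + 5 = (-19 + 16) + 5 = -3 + 5 = 2)
116*(p - 126) = 116*(2 - 126) = 116*(-124) = -14384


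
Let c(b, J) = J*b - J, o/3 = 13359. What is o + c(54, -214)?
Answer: 28735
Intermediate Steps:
o = 40077 (o = 3*13359 = 40077)
c(b, J) = -J + J*b
o + c(54, -214) = 40077 - 214*(-1 + 54) = 40077 - 214*53 = 40077 - 11342 = 28735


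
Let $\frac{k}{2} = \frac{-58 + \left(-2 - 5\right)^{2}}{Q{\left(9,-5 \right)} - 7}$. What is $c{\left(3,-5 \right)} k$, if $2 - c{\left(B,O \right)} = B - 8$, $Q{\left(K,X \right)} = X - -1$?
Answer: $\frac{126}{11} \approx 11.455$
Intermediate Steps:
$Q{\left(K,X \right)} = 1 + X$ ($Q{\left(K,X \right)} = X + 1 = 1 + X$)
$c{\left(B,O \right)} = 10 - B$ ($c{\left(B,O \right)} = 2 - \left(B - 8\right) = 2 - \left(-8 + B\right) = 10 - B$)
$k = \frac{18}{11}$ ($k = 2 \frac{-58 + \left(-2 - 5\right)^{2}}{\left(1 - 5\right) - 7} = 2 \frac{-58 + \left(-7\right)^{2}}{-4 - 7} = 2 \frac{-58 + 49}{-11} = 2 \left(\left(-9\right) \left(- \frac{1}{11}\right)\right) = 2 \cdot \frac{9}{11} = \frac{18}{11} \approx 1.6364$)
$c{\left(3,-5 \right)} k = \left(10 - 3\right) \frac{18}{11} = 7 \cdot \frac{18}{11} = \frac{126}{11}$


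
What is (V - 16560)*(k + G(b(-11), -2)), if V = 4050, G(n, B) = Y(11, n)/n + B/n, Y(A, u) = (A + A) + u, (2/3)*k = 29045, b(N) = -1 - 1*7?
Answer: -545010660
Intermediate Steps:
b(N) = -8 (b(N) = -1 - 7 = -8)
k = 87135/2 (k = (3/2)*29045 = 87135/2 ≈ 43568.)
Y(A, u) = u + 2*A (Y(A, u) = 2*A + u = u + 2*A)
G(n, B) = B/n + (22 + n)/n (G(n, B) = (n + 2*11)/n + B/n = (n + 22)/n + B/n = (22 + n)/n + B/n = B/n + (22 + n)/n)
(V - 16560)*(k + G(b(-11), -2)) = (4050 - 16560)*(87135/2 + (22 - 2 - 8)/(-8)) = -12510*(87135/2 - 1/8*12) = -12510*(87135/2 - 3/2) = -12510*43566 = -545010660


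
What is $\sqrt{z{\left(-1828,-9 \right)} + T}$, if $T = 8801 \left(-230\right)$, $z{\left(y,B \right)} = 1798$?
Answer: $4 i \sqrt{126402} \approx 1422.1 i$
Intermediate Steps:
$T = -2024230$
$\sqrt{z{\left(-1828,-9 \right)} + T} = \sqrt{1798 - 2024230} = \sqrt{-2022432} = 4 i \sqrt{126402}$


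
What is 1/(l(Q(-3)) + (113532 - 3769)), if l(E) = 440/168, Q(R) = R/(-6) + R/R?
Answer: 21/2305078 ≈ 9.1103e-6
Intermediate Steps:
Q(R) = 1 - R/6 (Q(R) = R*(-1/6) + 1 = -R/6 + 1 = 1 - R/6)
l(E) = 55/21 (l(E) = 440*(1/168) = 55/21)
1/(l(Q(-3)) + (113532 - 3769)) = 1/(55/21 + (113532 - 3769)) = 1/(55/21 + 109763) = 1/(2305078/21) = 21/2305078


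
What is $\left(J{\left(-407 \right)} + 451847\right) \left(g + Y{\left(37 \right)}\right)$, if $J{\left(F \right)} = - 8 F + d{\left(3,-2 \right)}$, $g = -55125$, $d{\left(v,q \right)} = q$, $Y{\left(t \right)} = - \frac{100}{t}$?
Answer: $- \frac{928280887225}{37} \approx -2.5089 \cdot 10^{10}$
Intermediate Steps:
$J{\left(F \right)} = -2 - 8 F$ ($J{\left(F \right)} = - 8 F - 2 = -2 - 8 F$)
$\left(J{\left(-407 \right)} + 451847\right) \left(g + Y{\left(37 \right)}\right) = \left(\left(-2 - -3256\right) + 451847\right) \left(-55125 - \frac{100}{37}\right) = \left(\left(-2 + 3256\right) + 451847\right) \left(-55125 - \frac{100}{37}\right) = \left(3254 + 451847\right) \left(-55125 - \frac{100}{37}\right) = 455101 \left(- \frac{2039725}{37}\right) = - \frac{928280887225}{37}$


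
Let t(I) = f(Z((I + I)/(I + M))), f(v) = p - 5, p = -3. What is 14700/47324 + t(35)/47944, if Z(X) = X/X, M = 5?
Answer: 22012444/70903183 ≈ 0.31046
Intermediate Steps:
Z(X) = 1
f(v) = -8 (f(v) = -3 - 5 = -8)
t(I) = -8
14700/47324 + t(35)/47944 = 14700/47324 - 8/47944 = 14700*(1/47324) - 8*1/47944 = 3675/11831 - 1/5993 = 22012444/70903183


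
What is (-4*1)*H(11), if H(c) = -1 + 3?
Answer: -8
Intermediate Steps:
H(c) = 2
(-4*1)*H(11) = -4*1*2 = -4*2 = -8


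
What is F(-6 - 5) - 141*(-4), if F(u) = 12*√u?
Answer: 564 + 12*I*√11 ≈ 564.0 + 39.799*I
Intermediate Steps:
F(-6 - 5) - 141*(-4) = 12*√(-6 - 5) - 141*(-4) = 12*√(-11) + 564 = 12*(I*√11) + 564 = 12*I*√11 + 564 = 564 + 12*I*√11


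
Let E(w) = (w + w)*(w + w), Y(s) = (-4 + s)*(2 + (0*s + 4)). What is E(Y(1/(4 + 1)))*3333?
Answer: 173262672/25 ≈ 6.9305e+6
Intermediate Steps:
Y(s) = -24 + 6*s (Y(s) = (-4 + s)*(2 + (0 + 4)) = (-4 + s)*(2 + 4) = (-4 + s)*6 = -24 + 6*s)
E(w) = 4*w**2 (E(w) = (2*w)*(2*w) = 4*w**2)
E(Y(1/(4 + 1)))*3333 = (4*(-24 + 6/(4 + 1))**2)*3333 = (4*(-24 + 6/5)**2)*3333 = (4*(-114/5)**2)*3333 = (4*(12996/25))*3333 = (51984/25)*3333 = 173262672/25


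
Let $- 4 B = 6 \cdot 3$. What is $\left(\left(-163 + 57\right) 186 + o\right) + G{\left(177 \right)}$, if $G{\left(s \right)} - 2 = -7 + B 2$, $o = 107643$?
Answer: $87913$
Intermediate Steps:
$B = - \frac{9}{2}$ ($B = - \frac{6 \cdot 3}{4} = \left(- \frac{1}{4}\right) 18 = - \frac{9}{2} \approx -4.5$)
$G{\left(s \right)} = -14$ ($G{\left(s \right)} = 2 - 16 = -14$)
$\left(\left(-163 + 57\right) 186 + o\right) + G{\left(177 \right)} = \left(\left(-163 + 57\right) 186 + 107643\right) - 14 = \left(\left(-106\right) 186 + 107643\right) - 14 = \left(-19716 + 107643\right) - 14 = 87927 - 14 = 87913$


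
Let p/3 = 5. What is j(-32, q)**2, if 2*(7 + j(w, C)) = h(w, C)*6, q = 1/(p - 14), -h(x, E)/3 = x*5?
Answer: 2053489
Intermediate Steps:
p = 15 (p = 3*5 = 15)
h(x, E) = -15*x (h(x, E) = -3*x*5 = -15*x)
q = 1 (q = 1/(15 - 14) = 1/1 = 1)
j(w, C) = -7 - 45*w (j(w, C) = -7 + (-15*w*6)/2 = -7 + (-90*w)/2 = -7 - 45*w)
j(-32, q)**2 = (-7 - 45*(-32))**2 = (-7 + 1440)**2 = 1433**2 = 2053489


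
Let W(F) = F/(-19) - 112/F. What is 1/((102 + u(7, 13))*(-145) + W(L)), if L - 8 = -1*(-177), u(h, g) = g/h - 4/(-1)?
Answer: -24605/385059096 ≈ -6.3899e-5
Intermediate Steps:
u(h, g) = 4 + g/h (u(h, g) = g/h - 4*(-1) = g/h + 4 = 4 + g/h)
L = 185 (L = 8 - 1*(-177) = 8 + 177 = 185)
W(F) = -112/F - F/19 (W(F) = F*(-1/19) - 112/F = -F/19 - 112/F = -112/F - F/19)
1/((102 + u(7, 13))*(-145) + W(L)) = 1/((102 + (4 + 13/7))*(-145) + (-112/185 - 1/19*185)) = 1/((102 + (4 + 13*(⅐)))*(-145) + (-112*1/185 - 185/19)) = 1/((102 + (4 + 13/7))*(-145) + (-112/185 - 185/19)) = 1/((102 + 41/7)*(-145) - 36353/3515) = 1/((755/7)*(-145) - 36353/3515) = 1/(-109475/7 - 36353/3515) = 1/(-385059096/24605) = -24605/385059096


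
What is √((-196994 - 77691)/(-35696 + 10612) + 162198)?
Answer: √25515754066907/12542 ≈ 402.75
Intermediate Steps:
√((-196994 - 77691)/(-35696 + 10612) + 162198) = √(-274685/(-25084) + 162198) = √(-274685*(-1/25084) + 162198) = √(274685/25084 + 162198) = √(4068849317/25084) = √25515754066907/12542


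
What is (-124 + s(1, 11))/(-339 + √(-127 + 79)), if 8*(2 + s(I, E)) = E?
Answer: 112661/306584 + 997*I*√3/229938 ≈ 0.36747 + 0.0075101*I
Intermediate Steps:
s(I, E) = -2 + E/8
(-124 + s(1, 11))/(-339 + √(-127 + 79)) = (-124 + (-2 + (⅛)*11))/(-339 + √(-127 + 79)) = (-124 + (-2 + 11/8))/(-339 + √(-48)) = (-124 - 5/8)/(-339 + 4*I*√3) = -997/(8*(-339 + 4*I*√3))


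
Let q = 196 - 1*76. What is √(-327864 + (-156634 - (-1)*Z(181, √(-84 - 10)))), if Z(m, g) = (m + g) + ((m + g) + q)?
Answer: √(-484016 + 2*I*√94) ≈ 0.01 + 695.71*I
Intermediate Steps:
q = 120 (q = 196 - 76 = 120)
Z(m, g) = 120 + 2*g + 2*m (Z(m, g) = (m + g) + ((m + g) + 120) = (g + m) + ((g + m) + 120) = (g + m) + (120 + g + m) = 120 + 2*g + 2*m)
√(-327864 + (-156634 - (-1)*Z(181, √(-84 - 10)))) = √(-327864 + (-156634 - (-1)*(120 + 2*√(-84 - 10) + 2*181))) = √(-327864 + (-156634 - (-1)*(120 + 2*√(-94) + 362))) = √(-327864 + (-156634 - (-1)*(120 + 2*(I*√94) + 362))) = √(-327864 + (-156634 - (-1)*(120 + 2*I*√94 + 362))) = √(-327864 + (-156634 - (-1)*(482 + 2*I*√94))) = √(-327864 + (-156634 - (-482 - 2*I*√94))) = √(-327864 + (-156634 + (482 + 2*I*√94))) = √(-327864 + (-156152 + 2*I*√94)) = √(-484016 + 2*I*√94)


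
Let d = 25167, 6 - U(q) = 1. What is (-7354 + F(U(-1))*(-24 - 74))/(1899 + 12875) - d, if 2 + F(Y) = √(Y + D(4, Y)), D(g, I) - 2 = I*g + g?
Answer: -185912208/7387 - 49*√31/7387 ≈ -25168.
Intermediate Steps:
D(g, I) = 2 + g + I*g (D(g, I) = 2 + (I*g + g) = 2 + (g + I*g) = 2 + g + I*g)
U(q) = 5 (U(q) = 6 - 1*1 = 6 - 1 = 5)
F(Y) = -2 + √(6 + 5*Y) (F(Y) = -2 + √(Y + (2 + 4 + Y*4)) = -2 + √(Y + (2 + 4 + 4*Y)) = -2 + √(Y + (6 + 4*Y)) = -2 + √(6 + 5*Y))
(-7354 + F(U(-1))*(-24 - 74))/(1899 + 12875) - d = (-7354 + (-2 + √(6 + 5*5))*(-24 - 74))/(1899 + 12875) - 1*25167 = (-7354 + (-2 + √(6 + 25))*(-98))/14774 - 25167 = (-7354 + (-2 + √31)*(-98))*(1/14774) - 25167 = (-7354 + (196 - 98*√31))*(1/14774) - 25167 = (-7158 - 98*√31)*(1/14774) - 25167 = (-3579/7387 - 49*√31/7387) - 25167 = -185912208/7387 - 49*√31/7387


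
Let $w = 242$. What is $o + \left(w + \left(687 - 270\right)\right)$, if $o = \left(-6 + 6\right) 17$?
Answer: $659$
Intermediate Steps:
$o = 0$ ($o = 0 \cdot 17 = 0$)
$o + \left(w + \left(687 - 270\right)\right) = 0 + \left(242 + \left(687 - 270\right)\right) = 0 + \left(242 + 417\right) = 0 + 659 = 659$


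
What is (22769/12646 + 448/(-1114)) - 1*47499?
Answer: -334564651549/7043822 ≈ -47498.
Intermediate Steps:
(22769/12646 + 448/(-1114)) - 1*47499 = (22769*(1/12646) + 448*(-1/1114)) - 47499 = (22769/12646 - 224/557) - 47499 = 9849629/7043822 - 47499 = -334564651549/7043822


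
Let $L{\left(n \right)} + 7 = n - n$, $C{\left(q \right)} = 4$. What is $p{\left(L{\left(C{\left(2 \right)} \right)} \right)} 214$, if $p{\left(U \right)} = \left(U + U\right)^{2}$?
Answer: $41944$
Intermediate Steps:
$L{\left(n \right)} = -7$ ($L{\left(n \right)} = -7 + \left(n - n\right) = -7 + 0 = -7$)
$p{\left(U \right)} = 4 U^{2}$ ($p{\left(U \right)} = \left(2 U\right)^{2} = 4 U^{2}$)
$p{\left(L{\left(C{\left(2 \right)} \right)} \right)} 214 = 4 \left(-7\right)^{2} \cdot 214 = 4 \cdot 49 \cdot 214 = 196 \cdot 214 = 41944$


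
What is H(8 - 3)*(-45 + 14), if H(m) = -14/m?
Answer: 434/5 ≈ 86.800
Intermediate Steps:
H(8 - 3)*(-45 + 14) = (-14/(8 - 3))*(-45 + 14) = -14/5*(-31) = 434/5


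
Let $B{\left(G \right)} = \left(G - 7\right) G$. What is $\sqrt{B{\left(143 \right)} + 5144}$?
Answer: $4 \sqrt{1537} \approx 156.82$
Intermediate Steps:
$B{\left(G \right)} = G \left(-7 + G\right)$ ($B{\left(G \right)} = \left(G - 7\right) G = \left(-7 + G\right) G = G \left(-7 + G\right)$)
$\sqrt{B{\left(143 \right)} + 5144} = \sqrt{143 \left(-7 + 143\right) + 5144} = \sqrt{143 \cdot 136 + 5144} = \sqrt{19448 + 5144} = \sqrt{24592} = 4 \sqrt{1537}$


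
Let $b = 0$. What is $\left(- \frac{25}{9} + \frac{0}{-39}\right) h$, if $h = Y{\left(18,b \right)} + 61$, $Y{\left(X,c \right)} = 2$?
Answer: $-175$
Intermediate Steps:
$h = 63$ ($h = 2 + 61 = 63$)
$\left(- \frac{25}{9} + \frac{0}{-39}\right) h = \left(- \frac{25}{9} + \frac{0}{-39}\right) 63 = \left(\left(-25\right) \frac{1}{9} + 0 \left(- \frac{1}{39}\right)\right) 63 = \left(- \frac{25}{9} + 0\right) 63 = \left(- \frac{25}{9}\right) 63 = -175$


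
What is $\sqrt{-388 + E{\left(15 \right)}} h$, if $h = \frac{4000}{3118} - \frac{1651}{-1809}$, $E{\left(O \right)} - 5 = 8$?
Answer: $\frac{30959545 i \sqrt{15}}{2820231} \approx 42.516 i$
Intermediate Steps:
$E{\left(O \right)} = 13$ ($E{\left(O \right)} = 5 + 8 = 13$)
$h = \frac{6191909}{2820231}$ ($h = 4000 \cdot \frac{1}{3118} - - \frac{1651}{1809} = \frac{2000}{1559} + \frac{1651}{1809} = \frac{6191909}{2820231} \approx 2.1955$)
$\sqrt{-388 + E{\left(15 \right)}} h = \sqrt{-388 + 13} \cdot \frac{6191909}{2820231} = \sqrt{-375} \cdot \frac{6191909}{2820231} = 5 i \sqrt{15} \cdot \frac{6191909}{2820231} = \frac{30959545 i \sqrt{15}}{2820231}$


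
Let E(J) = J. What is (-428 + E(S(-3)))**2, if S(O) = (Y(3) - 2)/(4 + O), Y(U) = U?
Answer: 182329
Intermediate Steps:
S(O) = 1/(4 + O) (S(O) = (3 - 2)/(4 + O) = 1/(4 + O))
(-428 + E(S(-3)))**2 = (-428 + 1/(4 - 3))**2 = (-428 + 1/1)**2 = (-428 + 1)**2 = (-427)**2 = 182329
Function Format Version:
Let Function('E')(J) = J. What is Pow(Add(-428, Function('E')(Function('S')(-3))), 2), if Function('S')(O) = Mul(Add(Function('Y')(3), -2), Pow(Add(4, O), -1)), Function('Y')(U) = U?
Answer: 182329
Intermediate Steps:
Function('S')(O) = Pow(Add(4, O), -1) (Function('S')(O) = Mul(Add(3, -2), Pow(Add(4, O), -1)) = Mul(1, Pow(Add(4, O), -1)) = Pow(Add(4, O), -1))
Pow(Add(-428, Function('E')(Function('S')(-3))), 2) = Pow(Add(-428, Pow(Add(4, -3), -1)), 2) = Pow(Add(-428, Pow(1, -1)), 2) = Pow(Add(-428, 1), 2) = Pow(-427, 2) = 182329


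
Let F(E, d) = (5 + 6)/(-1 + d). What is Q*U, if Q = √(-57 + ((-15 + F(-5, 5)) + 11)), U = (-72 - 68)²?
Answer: 9800*I*√233 ≈ 1.4959e+5*I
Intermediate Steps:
F(E, d) = 11/(-1 + d)
U = 19600 (U = (-140)² = 19600)
Q = I*√233/2 (Q = √(-57 + ((-15 + 11/(-1 + 5)) + 11)) = √(-57 + ((-15 + 11/4) + 11)) = √(-57 + (-49/4 + 11)) = √(-57 - 5/4) = √(-233/4) = I*√233/2 ≈ 7.6322*I)
Q*U = (I*√233/2)*19600 = 9800*I*√233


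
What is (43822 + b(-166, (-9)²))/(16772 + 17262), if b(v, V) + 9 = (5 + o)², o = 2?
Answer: 241/187 ≈ 1.2888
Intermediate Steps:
b(v, V) = 40 (b(v, V) = -9 + (5 + 2)² = -9 + 7² = -9 + 49 = 40)
(43822 + b(-166, (-9)²))/(16772 + 17262) = (43822 + 40)/(16772 + 17262) = 43862/34034 = 43862*(1/34034) = 241/187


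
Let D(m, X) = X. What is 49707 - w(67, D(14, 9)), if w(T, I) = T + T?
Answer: 49573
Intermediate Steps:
w(T, I) = 2*T
49707 - w(67, D(14, 9)) = 49707 - 2*67 = 49707 - 1*134 = 49707 - 134 = 49573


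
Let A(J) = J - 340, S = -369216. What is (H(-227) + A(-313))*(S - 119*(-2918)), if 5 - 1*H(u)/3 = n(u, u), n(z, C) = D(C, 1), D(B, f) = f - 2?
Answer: 13953490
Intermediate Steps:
A(J) = -340 + J
D(B, f) = -2 + f
n(z, C) = -1 (n(z, C) = -2 + 1 = -1)
H(u) = 18 (H(u) = 15 - 3*(-1) = 15 + 3 = 18)
(H(-227) + A(-313))*(S - 119*(-2918)) = (18 + (-340 - 313))*(-369216 - 119*(-2918)) = (18 - 653)*(-369216 + 347242) = -635*(-21974) = 13953490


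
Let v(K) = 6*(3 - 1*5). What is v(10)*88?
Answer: -1056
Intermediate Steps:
v(K) = -12 (v(K) = 6*(3 - 5) = 6*(-2) = -12)
v(10)*88 = -12*88 = -1056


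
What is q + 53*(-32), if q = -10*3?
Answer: -1726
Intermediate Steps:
q = -30
q + 53*(-32) = -30 + 53*(-32) = -30 - 1696 = -1726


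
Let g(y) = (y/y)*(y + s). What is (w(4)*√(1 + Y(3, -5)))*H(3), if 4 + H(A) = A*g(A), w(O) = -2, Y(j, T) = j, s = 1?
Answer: -32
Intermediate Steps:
g(y) = 1 + y (g(y) = (y/y)*(y + 1) = 1*(1 + y) = 1 + y)
H(A) = -4 + A*(1 + A)
(w(4)*√(1 + Y(3, -5)))*H(3) = (-2*√(1 + 3))*(-4 + 3*(1 + 3)) = (-2*√4)*(-4 + 3*4) = (-2*2)*(-4 + 12) = -4*8 = -32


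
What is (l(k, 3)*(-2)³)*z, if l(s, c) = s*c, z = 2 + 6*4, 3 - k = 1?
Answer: -1248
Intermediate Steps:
k = 2 (k = 3 - 1*1 = 3 - 1 = 2)
z = 26 (z = 2 + 24 = 26)
l(s, c) = c*s
(l(k, 3)*(-2)³)*z = ((3*2)*(-2)³)*26 = (6*(-8))*26 = -48*26 = -1248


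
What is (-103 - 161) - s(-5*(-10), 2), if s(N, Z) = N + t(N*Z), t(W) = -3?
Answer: -311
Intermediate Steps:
s(N, Z) = -3 + N (s(N, Z) = N - 3 = -3 + N)
(-103 - 161) - s(-5*(-10), 2) = (-103 - 161) - (-3 - 5*(-10)) = -264 - (-3 + 50) = -264 - 1*47 = -264 - 47 = -311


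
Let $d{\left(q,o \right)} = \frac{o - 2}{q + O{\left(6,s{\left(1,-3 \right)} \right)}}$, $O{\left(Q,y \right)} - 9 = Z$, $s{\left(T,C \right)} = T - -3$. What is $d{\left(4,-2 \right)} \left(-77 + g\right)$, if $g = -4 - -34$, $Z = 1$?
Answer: $\frac{94}{7} \approx 13.429$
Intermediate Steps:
$s{\left(T,C \right)} = 3 + T$ ($s{\left(T,C \right)} = T + 3 = 3 + T$)
$O{\left(Q,y \right)} = 10$ ($O{\left(Q,y \right)} = 9 + 1 = 10$)
$d{\left(q,o \right)} = \frac{-2 + o}{10 + q}$ ($d{\left(q,o \right)} = \frac{o - 2}{q + 10} = \frac{-2 + o}{10 + q}$)
$g = 30$ ($g = -4 + 34 = 30$)
$d{\left(4,-2 \right)} \left(-77 + g\right) = \frac{-2 - 2}{10 + 4} \left(-77 + 30\right) = \frac{1}{14} \left(-4\right) \left(-47\right) = \left(- \frac{2}{7}\right) \left(-47\right) = \frac{94}{7}$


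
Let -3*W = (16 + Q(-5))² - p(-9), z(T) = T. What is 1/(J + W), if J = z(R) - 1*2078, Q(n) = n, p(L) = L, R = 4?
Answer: -3/6352 ≈ -0.00047229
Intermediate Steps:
J = -2074 (J = 4 - 1*2078 = 4 - 2078 = -2074)
W = -130/3 (W = -((16 - 5)² - 1*(-9))/3 = -(11² + 9)/3 = -(121 + 9)/3 = -⅓*130 = -130/3 ≈ -43.333)
1/(J + W) = 1/(-2074 - 130/3) = 1/(-6352/3) = -3/6352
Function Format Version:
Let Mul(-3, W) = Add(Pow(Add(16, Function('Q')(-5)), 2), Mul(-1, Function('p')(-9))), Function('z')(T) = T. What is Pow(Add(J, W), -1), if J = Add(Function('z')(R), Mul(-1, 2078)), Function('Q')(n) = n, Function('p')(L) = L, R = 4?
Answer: Rational(-3, 6352) ≈ -0.00047229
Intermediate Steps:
J = -2074 (J = Add(4, Mul(-1, 2078)) = Add(4, -2078) = -2074)
W = Rational(-130, 3) (W = Mul(Rational(-1, 3), Add(Pow(Add(16, -5), 2), Mul(-1, -9))) = Mul(Rational(-1, 3), Add(Pow(11, 2), 9)) = Mul(Rational(-1, 3), Add(121, 9)) = Mul(Rational(-1, 3), 130) = Rational(-130, 3) ≈ -43.333)
Pow(Add(J, W), -1) = Pow(Add(-2074, Rational(-130, 3)), -1) = Pow(Rational(-6352, 3), -1) = Rational(-3, 6352)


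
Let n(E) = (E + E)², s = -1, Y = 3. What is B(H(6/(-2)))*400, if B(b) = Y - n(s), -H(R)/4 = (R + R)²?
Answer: -400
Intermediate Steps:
n(E) = 4*E² (n(E) = (2*E)² = 4*E²)
H(R) = -16*R² (H(R) = -4*(R + R)² = -4*4*R² = -16*R²)
B(b) = -1 (B(b) = 3 - 4*(-1)² = 3 - 4 = -1)
B(H(6/(-2)))*400 = -1*400 = -400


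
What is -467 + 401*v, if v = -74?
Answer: -30141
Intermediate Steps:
-467 + 401*v = -467 + 401*(-74) = -467 - 29674 = -30141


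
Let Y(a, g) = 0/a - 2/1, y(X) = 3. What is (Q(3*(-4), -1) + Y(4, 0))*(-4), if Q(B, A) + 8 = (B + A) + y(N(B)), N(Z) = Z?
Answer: 80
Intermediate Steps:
Y(a, g) = -2 (Y(a, g) = 0 - 2*1 = 0 - 2 = -2)
Q(B, A) = -5 + A + B (Q(B, A) = -8 + ((B + A) + 3) = -8 + ((A + B) + 3) = -8 + (3 + A + B) = -5 + A + B)
(Q(3*(-4), -1) + Y(4, 0))*(-4) = ((-5 - 1 + 3*(-4)) - 2)*(-4) = ((-5 - 1 - 12) - 2)*(-4) = (-18 - 2)*(-4) = -20*(-4) = 80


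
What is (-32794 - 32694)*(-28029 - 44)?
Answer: 1838444624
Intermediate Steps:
(-32794 - 32694)*(-28029 - 44) = -65488*(-28073) = 1838444624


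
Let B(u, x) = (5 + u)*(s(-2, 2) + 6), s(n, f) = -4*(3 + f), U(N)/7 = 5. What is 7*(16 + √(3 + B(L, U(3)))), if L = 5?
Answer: 112 + 7*I*√137 ≈ 112.0 + 81.933*I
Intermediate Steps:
U(N) = 35 (U(N) = 7*5 = 35)
s(n, f) = -12 - 4*f
B(u, x) = -70 - 14*u (B(u, x) = (5 + u)*((-12 - 4*2) + 6) = (5 + u)*((-12 - 8) + 6) = (5 + u)*(-20 + 6) = (5 + u)*(-14) = -70 - 14*u)
7*(16 + √(3 + B(L, U(3)))) = 7*(16 + √(3 + (-70 - 14*5))) = 7*(16 + √(3 + (-70 - 70))) = 7*(16 + √(3 - 140)) = 7*(16 + √(-137)) = 7*(16 + I*√137) = 112 + 7*I*√137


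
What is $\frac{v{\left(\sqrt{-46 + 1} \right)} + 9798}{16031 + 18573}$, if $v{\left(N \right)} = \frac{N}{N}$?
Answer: $\frac{239}{844} \approx 0.28318$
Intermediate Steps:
$v{\left(N \right)} = 1$
$\frac{v{\left(\sqrt{-46 + 1} \right)} + 9798}{16031 + 18573} = \frac{1 + 9798}{16031 + 18573} = \frac{9799}{34604} = 9799 \cdot \frac{1}{34604} = \frac{239}{844}$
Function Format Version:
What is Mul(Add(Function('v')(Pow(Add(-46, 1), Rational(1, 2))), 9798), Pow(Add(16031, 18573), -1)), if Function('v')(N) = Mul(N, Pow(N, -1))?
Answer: Rational(239, 844) ≈ 0.28318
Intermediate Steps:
Function('v')(N) = 1
Mul(Add(Function('v')(Pow(Add(-46, 1), Rational(1, 2))), 9798), Pow(Add(16031, 18573), -1)) = Mul(Add(1, 9798), Pow(Add(16031, 18573), -1)) = Mul(9799, Pow(34604, -1)) = Mul(9799, Rational(1, 34604)) = Rational(239, 844)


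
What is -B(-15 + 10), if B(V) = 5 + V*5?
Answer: 20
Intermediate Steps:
B(V) = 5 + 5*V
-B(-15 + 10) = -(5 + 5*(-15 + 10)) = -(5 + 5*(-5)) = -(5 - 25) = -1*(-20) = 20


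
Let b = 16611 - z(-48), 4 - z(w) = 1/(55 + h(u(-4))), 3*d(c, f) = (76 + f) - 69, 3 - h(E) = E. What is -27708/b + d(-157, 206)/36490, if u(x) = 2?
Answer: -56553606017/33935444570 ≈ -1.6665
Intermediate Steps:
h(E) = 3 - E
d(c, f) = 7/3 + f/3 (d(c, f) = ((76 + f) - 69)/3 = (7 + f)/3 = 7/3 + f/3)
z(w) = 223/56 (z(w) = 4 - 1/(55 + (3 - 1*2)) = 4 - 1/(55 + (3 - 2)) = 4 - 1/(55 + 1) = 4 - 1/56 = 223/56)
b = 929993/56 (b = 16611 - 1*223/56 = 16611 - 223/56 = 929993/56 ≈ 16607.)
-27708/b + d(-157, 206)/36490 = -27708/929993/56 + (7/3 + (1/3)*206)/36490 = -27708*56/929993 + (7/3 + 206/3)*(1/36490) = -1551648/929993 + 71*(1/36490) = -1551648/929993 + 71/36490 = -56553606017/33935444570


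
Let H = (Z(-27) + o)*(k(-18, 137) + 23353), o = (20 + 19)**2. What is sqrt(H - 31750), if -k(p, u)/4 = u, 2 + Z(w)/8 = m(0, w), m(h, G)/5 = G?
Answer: 15*sqrt(42935) ≈ 3108.1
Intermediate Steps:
m(h, G) = 5*G
Z(w) = -16 + 40*w (Z(w) = -16 + 8*(5*w) = -16 + 40*w)
k(p, u) = -4*u
o = 1521 (o = 39**2 = 1521)
H = 9692125 (H = ((-16 + 40*(-27)) + 1521)*(-4*137 + 23353) = ((-16 - 1080) + 1521)*(-548 + 23353) = (-1096 + 1521)*22805 = 425*22805 = 9692125)
sqrt(H - 31750) = sqrt(9692125 - 31750) = sqrt(9660375) = 15*sqrt(42935)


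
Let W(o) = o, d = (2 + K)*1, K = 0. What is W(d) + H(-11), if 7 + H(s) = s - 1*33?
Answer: -49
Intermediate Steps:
d = 2 (d = (2 + 0)*1 = 2*1 = 2)
H(s) = -40 + s (H(s) = -7 + (s - 1*33) = -7 + (s - 33) = -7 + (-33 + s) = -40 + s)
W(d) + H(-11) = 2 + (-40 - 11) = 2 - 51 = -49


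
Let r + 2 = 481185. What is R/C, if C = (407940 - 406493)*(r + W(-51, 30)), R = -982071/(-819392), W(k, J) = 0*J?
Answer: 982071/570519543564992 ≈ 1.7214e-9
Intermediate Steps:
r = 481183 (r = -2 + 481185 = 481183)
W(k, J) = 0
R = 982071/819392 (R = -982071*(-1/819392) = 982071/819392 ≈ 1.1985)
C = 696271801 (C = (407940 - 406493)*(481183 + 0) = 1447*481183 = 696271801)
R/C = (982071/819392)/696271801 = (982071/819392)*(1/696271801) = 982071/570519543564992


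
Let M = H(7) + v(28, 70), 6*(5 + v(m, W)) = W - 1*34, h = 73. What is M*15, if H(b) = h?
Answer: 1110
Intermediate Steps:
v(m, W) = -32/3 + W/6 (v(m, W) = -5 + (W - 1*34)/6 = -5 + (W - 34)/6 = -5 + (-34 + W)/6 = -5 + (-17/3 + W/6) = -32/3 + W/6)
H(b) = 73
M = 74 (M = 73 + (-32/3 + (⅙)*70) = 73 + (-32/3 + 35/3) = 73 + 1 = 74)
M*15 = 74*15 = 1110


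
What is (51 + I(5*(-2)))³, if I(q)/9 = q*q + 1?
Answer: 884736000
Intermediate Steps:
I(q) = 9 + 9*q² (I(q) = 9*(q*q + 1) = 9*(q² + 1) = 9*(1 + q²) = 9 + 9*q²)
(51 + I(5*(-2)))³ = (51 + (9 + 9*(5*(-2))²))³ = (51 + (9 + 9*(-10)²))³ = (51 + (9 + 9*100))³ = (51 + (9 + 900))³ = (51 + 909)³ = 960³ = 884736000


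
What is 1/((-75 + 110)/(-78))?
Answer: -78/35 ≈ -2.2286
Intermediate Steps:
1/((-75 + 110)/(-78)) = 1/(-1/78*35) = 1/(-35/78) = -78/35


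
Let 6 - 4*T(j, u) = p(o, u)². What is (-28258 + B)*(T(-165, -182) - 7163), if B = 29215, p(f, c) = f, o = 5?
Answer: -27438147/4 ≈ -6.8595e+6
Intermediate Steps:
T(j, u) = -19/4 (T(j, u) = 3/2 - ¼*5² = 3/2 - ¼*25 = 3/2 - 25/4 = -19/4)
(-28258 + B)*(T(-165, -182) - 7163) = (-28258 + 29215)*(-19/4 - 7163) = 957*(-28671/4) = -27438147/4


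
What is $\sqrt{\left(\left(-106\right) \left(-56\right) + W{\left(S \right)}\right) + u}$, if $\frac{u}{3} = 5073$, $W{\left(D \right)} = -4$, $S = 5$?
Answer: $\sqrt{21151} \approx 145.43$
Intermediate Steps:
$u = 15219$ ($u = 3 \cdot 5073 = 15219$)
$\sqrt{\left(\left(-106\right) \left(-56\right) + W{\left(S \right)}\right) + u} = \sqrt{\left(\left(-106\right) \left(-56\right) - 4\right) + 15219} = \sqrt{\left(5936 - 4\right) + 15219} = \sqrt{5932 + 15219} = \sqrt{21151}$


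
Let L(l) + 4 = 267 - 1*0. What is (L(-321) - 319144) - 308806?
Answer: -627687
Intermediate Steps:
L(l) = 263 (L(l) = -4 + (267 - 1*0) = -4 + (267 + 0) = -4 + 267 = 263)
(L(-321) - 319144) - 308806 = (263 - 319144) - 308806 = -318881 - 308806 = -627687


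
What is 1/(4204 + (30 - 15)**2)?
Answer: 1/4429 ≈ 0.00022578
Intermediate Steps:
1/(4204 + (30 - 15)**2) = 1/(4204 + 15**2) = 1/(4204 + 225) = 1/4429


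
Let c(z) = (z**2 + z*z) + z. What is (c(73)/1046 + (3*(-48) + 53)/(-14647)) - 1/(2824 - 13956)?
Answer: 875384408319/85275361292 ≈ 10.265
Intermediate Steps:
c(z) = z + 2*z**2 (c(z) = (z**2 + z**2) + z = 2*z**2 + z = z + 2*z**2)
(c(73)/1046 + (3*(-48) + 53)/(-14647)) - 1/(2824 - 13956) = ((73*(1 + 2*73))/1046 + (3*(-48) + 53)/(-14647)) - 1/(2824 - 13956) = ((73*(1 + 146))*(1/1046) + (-144 + 53)*(-1/14647)) - 1/(-11132) = ((73*147)*(1/1046) - 91*(-1/14647)) - 1*(-1/11132) = (10731*(1/1046) + 91/14647) + 1/11132 = (10731/1046 + 91/14647) + 1/11132 = 157272143/15320762 + 1/11132 = 875384408319/85275361292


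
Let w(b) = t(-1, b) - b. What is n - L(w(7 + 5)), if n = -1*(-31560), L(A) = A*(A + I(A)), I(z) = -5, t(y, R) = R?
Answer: 31560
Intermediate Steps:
w(b) = 0 (w(b) = b - b = 0)
L(A) = A*(-5 + A) (L(A) = A*(A - 5) = A*(-5 + A))
n = 31560
n - L(w(7 + 5)) = 31560 - 0*(-5 + 0) = 31560 - 0*(-5) = 31560 - 1*0 = 31560 + 0 = 31560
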